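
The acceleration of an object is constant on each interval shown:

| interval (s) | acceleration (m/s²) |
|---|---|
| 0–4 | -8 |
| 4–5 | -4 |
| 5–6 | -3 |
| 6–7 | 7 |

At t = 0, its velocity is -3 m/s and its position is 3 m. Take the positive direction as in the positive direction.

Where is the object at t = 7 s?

-189 m

On each constant-a segment, Δv = aΔt and Δx = v₀Δt + ½aΔt²; chain segment to segment.
0–4 s: v starts -3 m/s; Δx = -3·4 + ½·-8·4² = -76 m; v ends -35 m/s.
4–5 s: v starts -35 m/s; Δx = -35·1 + ½·-4·1² = -37 m; v ends -39 m/s.
5–6 s: v starts -39 m/s; Δx = -39·1 + ½·-3·1² = -40.5 m; v ends -42 m/s.
6–7 s: v starts -42 m/s; Δx = -42·1 + ½·7·1² = -38.5 m; v ends -35 m/s.
x(7) = 3 + Σ Δx = -189 m.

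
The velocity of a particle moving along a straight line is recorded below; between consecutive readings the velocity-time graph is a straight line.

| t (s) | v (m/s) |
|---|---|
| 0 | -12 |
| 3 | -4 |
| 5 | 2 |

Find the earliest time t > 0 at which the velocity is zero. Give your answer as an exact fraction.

t = 13/3 s

v changes sign on 3–5 s (from -4 to 2); the graph is linear there, so v = 0 at t = 3 + (4)·(5 − 3)/(2 − -4) = 13/3 s.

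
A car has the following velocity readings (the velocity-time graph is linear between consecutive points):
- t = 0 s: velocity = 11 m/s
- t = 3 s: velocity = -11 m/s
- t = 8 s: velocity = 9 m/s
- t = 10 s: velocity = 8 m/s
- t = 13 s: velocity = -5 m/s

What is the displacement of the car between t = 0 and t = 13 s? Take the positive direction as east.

16.5 m

Net displacement equals the area under the velocity-time graph (areas below the axis count negative).
0–3 s: ½(11 + -11)(3) = 0 m
3–8 s: ½(-11 + 9)(5) = -5 m
8–10 s: ½(9 + 8)(2) = 17 m
10–13 s: ½(8 + -5)(3) = 4.5 m
Net displacement = 16.5 m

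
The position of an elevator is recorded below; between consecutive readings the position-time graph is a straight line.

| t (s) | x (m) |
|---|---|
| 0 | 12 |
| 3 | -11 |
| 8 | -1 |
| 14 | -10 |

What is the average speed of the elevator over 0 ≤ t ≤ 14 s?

Average speed = (total path length)/(elapsed time); on a piecewise-linear x-t graph the path length is Σ|Δx|.
0–3 s: |Δx| = |-11 − 12| = 23 m
3–8 s: |Δx| = |-1 − -11| = 10 m
8–14 s: |Δx| = |-10 − -1| = 9 m
Total path = 42 m; average speed = 42/14 = 3 m/s.

3 m/s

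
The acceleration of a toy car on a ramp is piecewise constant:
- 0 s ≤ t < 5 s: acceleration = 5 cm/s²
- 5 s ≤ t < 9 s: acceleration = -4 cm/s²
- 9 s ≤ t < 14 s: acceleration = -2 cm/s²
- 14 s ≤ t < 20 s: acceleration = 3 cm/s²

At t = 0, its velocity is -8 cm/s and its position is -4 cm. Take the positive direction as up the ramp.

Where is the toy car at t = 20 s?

On each constant-a segment, Δv = aΔt and Δx = v₀Δt + ½aΔt²; chain segment to segment.
0–5 s: v starts -8 cm/s; Δx = -8·5 + ½·5·5² = 22.5 cm; v ends 17 cm/s.
5–9 s: v starts 17 cm/s; Δx = 17·4 + ½·-4·4² = 36 cm; v ends 1 cm/s.
9–14 s: v starts 1 cm/s; Δx = 1·5 + ½·-2·5² = -20 cm; v ends -9 cm/s.
14–20 s: v starts -9 cm/s; Δx = -9·6 + ½·3·6² = 0 cm; v ends 9 cm/s.
x(20) = -4 + Σ Δx = 34.5 cm.

34.5 cm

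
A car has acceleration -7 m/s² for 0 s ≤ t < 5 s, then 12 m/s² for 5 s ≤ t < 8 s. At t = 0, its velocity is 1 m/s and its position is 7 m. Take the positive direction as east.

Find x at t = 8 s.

On each constant-a segment, Δv = aΔt and Δx = v₀Δt + ½aΔt²; chain segment to segment.
0–5 s: v starts 1 m/s; Δx = 1·5 + ½·-7·5² = -82.5 m; v ends -34 m/s.
5–8 s: v starts -34 m/s; Δx = -34·3 + ½·12·3² = -48 m; v ends 2 m/s.
x(8) = 7 + Σ Δx = -123.5 m.

-123.5 m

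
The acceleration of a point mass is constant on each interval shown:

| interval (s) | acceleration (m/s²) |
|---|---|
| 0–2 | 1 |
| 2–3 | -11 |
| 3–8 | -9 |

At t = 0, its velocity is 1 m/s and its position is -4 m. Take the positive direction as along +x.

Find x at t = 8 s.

-155 m

On each constant-a segment, Δv = aΔt and Δx = v₀Δt + ½aΔt²; chain segment to segment.
0–2 s: v starts 1 m/s; Δx = 1·2 + ½·1·2² = 4 m; v ends 3 m/s.
2–3 s: v starts 3 m/s; Δx = 3·1 + ½·-11·1² = -2.5 m; v ends -8 m/s.
3–8 s: v starts -8 m/s; Δx = -8·5 + ½·-9·5² = -152.5 m; v ends -53 m/s.
x(8) = -4 + Σ Δx = -155 m.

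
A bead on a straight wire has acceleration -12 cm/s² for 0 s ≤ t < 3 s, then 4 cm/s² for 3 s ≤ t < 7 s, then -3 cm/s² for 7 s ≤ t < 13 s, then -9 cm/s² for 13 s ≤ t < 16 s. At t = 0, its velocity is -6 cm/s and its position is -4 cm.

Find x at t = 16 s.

-594.5 cm

On each constant-a segment, Δv = aΔt and Δx = v₀Δt + ½aΔt²; chain segment to segment.
0–3 s: v starts -6 cm/s; Δx = -6·3 + ½·-12·3² = -72 cm; v ends -42 cm/s.
3–7 s: v starts -42 cm/s; Δx = -42·4 + ½·4·4² = -136 cm; v ends -26 cm/s.
7–13 s: v starts -26 cm/s; Δx = -26·6 + ½·-3·6² = -210 cm; v ends -44 cm/s.
13–16 s: v starts -44 cm/s; Δx = -44·3 + ½·-9·3² = -172.5 cm; v ends -71 cm/s.
x(16) = -4 + Σ Δx = -594.5 cm.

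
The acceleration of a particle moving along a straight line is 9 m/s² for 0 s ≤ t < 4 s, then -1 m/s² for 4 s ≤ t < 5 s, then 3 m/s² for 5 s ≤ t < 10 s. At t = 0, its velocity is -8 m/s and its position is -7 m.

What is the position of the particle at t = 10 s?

On each constant-a segment, Δv = aΔt and Δx = v₀Δt + ½aΔt²; chain segment to segment.
0–4 s: v starts -8 m/s; Δx = -8·4 + ½·9·4² = 40 m; v ends 28 m/s.
4–5 s: v starts 28 m/s; Δx = 28·1 + ½·-1·1² = 27.5 m; v ends 27 m/s.
5–10 s: v starts 27 m/s; Δx = 27·5 + ½·3·5² = 172.5 m; v ends 42 m/s.
x(10) = -7 + Σ Δx = 233 m.

233 m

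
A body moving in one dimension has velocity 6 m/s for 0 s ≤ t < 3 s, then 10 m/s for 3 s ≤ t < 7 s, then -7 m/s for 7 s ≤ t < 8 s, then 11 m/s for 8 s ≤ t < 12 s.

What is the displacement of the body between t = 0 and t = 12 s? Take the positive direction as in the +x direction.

95 m

Net displacement equals the area under the velocity-time graph (areas below the axis count negative).
0–3 s: 6 × 3 = 18 m
3–7 s: 10 × 4 = 40 m
7–8 s: -7 × 1 = -7 m
8–12 s: 11 × 4 = 44 m
Net displacement = 95 m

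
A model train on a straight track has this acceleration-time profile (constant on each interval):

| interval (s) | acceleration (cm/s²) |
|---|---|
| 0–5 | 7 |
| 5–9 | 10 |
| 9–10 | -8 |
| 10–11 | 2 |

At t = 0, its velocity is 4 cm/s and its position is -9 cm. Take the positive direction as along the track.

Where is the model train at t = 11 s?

481.5 cm

On each constant-a segment, Δv = aΔt and Δx = v₀Δt + ½aΔt²; chain segment to segment.
0–5 s: v starts 4 cm/s; Δx = 4·5 + ½·7·5² = 107.5 cm; v ends 39 cm/s.
5–9 s: v starts 39 cm/s; Δx = 39·4 + ½·10·4² = 236 cm; v ends 79 cm/s.
9–10 s: v starts 79 cm/s; Δx = 79·1 + ½·-8·1² = 75 cm; v ends 71 cm/s.
10–11 s: v starts 71 cm/s; Δx = 71·1 + ½·2·1² = 72 cm; v ends 73 cm/s.
x(11) = -9 + Σ Δx = 481.5 cm.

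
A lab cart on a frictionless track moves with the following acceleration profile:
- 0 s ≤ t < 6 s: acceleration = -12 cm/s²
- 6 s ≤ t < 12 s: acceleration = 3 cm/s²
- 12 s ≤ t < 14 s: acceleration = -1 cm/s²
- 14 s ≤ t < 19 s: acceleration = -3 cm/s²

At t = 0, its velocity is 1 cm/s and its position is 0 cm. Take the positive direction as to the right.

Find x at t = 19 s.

On each constant-a segment, Δv = aΔt and Δx = v₀Δt + ½aΔt²; chain segment to segment.
0–6 s: v starts 1 cm/s; Δx = 1·6 + ½·-12·6² = -210 cm; v ends -71 cm/s.
6–12 s: v starts -71 cm/s; Δx = -71·6 + ½·3·6² = -372 cm; v ends -53 cm/s.
12–14 s: v starts -53 cm/s; Δx = -53·2 + ½·-1·2² = -108 cm; v ends -55 cm/s.
14–19 s: v starts -55 cm/s; Δx = -55·5 + ½·-3·5² = -312.5 cm; v ends -70 cm/s.
x(19) = 0 + Σ Δx = -1002.5 cm.

-1002.5 cm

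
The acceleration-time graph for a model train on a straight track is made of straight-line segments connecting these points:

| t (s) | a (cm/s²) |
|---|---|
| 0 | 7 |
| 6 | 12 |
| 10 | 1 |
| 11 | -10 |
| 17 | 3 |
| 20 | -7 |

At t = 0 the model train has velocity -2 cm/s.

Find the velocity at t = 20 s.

49.5 cm/s

Δv equals the area under the a-t graph; then v = v₀ + Δv.
0–6 s: ½(7 + 12)(6) = 57 cm/s
6–10 s: ½(12 + 1)(4) = 26 cm/s
10–11 s: ½(1 + -10)(1) = -4.5 cm/s
11–17 s: ½(-10 + 3)(6) = -21 cm/s
17–20 s: ½(3 + -7)(3) = -6 cm/s
Δv = 51.5 cm/s, so v(20) = -2 + (51.5) = 49.5 cm/s.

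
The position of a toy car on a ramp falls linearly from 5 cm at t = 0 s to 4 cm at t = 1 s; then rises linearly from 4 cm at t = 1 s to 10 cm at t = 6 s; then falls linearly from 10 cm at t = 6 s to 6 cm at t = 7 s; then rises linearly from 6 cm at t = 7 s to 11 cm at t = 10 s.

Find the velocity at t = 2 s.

1.2 cm/s

Velocity is the slope of the x-t graph on 1–6 s: (10 − 4)/(6 − 1) = 1.2 cm/s.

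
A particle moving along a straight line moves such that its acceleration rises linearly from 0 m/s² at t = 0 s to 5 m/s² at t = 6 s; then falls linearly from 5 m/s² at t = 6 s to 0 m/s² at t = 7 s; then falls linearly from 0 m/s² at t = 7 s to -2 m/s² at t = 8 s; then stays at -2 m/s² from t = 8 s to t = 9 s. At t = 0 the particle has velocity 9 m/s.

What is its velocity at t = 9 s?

Δv equals the area under the a-t graph; then v = v₀ + Δv.
0–6 s: ½(0 + 5)(6) = 15 m/s
6–7 s: ½(5 + 0)(1) = 2.5 m/s
7–8 s: ½(0 + -2)(1) = -1 m/s
8–9 s: -2 × 1 = -2 m/s
Δv = 14.5 m/s, so v(9) = 9 + (14.5) = 23.5 m/s.

23.5 m/s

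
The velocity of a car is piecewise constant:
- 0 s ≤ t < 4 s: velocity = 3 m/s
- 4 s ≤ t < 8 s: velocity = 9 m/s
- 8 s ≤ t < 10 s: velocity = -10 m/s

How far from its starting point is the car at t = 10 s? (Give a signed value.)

Net displacement equals the area under the velocity-time graph (areas below the axis count negative).
0–4 s: 3 × 4 = 12 m
4–8 s: 9 × 4 = 36 m
8–10 s: -10 × 2 = -20 m
Net displacement = 28 m

28 m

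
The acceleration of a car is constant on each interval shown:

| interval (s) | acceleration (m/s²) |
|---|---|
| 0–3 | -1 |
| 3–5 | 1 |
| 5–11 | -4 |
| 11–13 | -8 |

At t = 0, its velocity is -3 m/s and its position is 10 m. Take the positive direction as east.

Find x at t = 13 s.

On each constant-a segment, Δv = aΔt and Δx = v₀Δt + ½aΔt²; chain segment to segment.
0–3 s: v starts -3 m/s; Δx = -3·3 + ½·-1·3² = -13.5 m; v ends -6 m/s.
3–5 s: v starts -6 m/s; Δx = -6·2 + ½·1·2² = -10 m; v ends -4 m/s.
5–11 s: v starts -4 m/s; Δx = -4·6 + ½·-4·6² = -96 m; v ends -28 m/s.
11–13 s: v starts -28 m/s; Δx = -28·2 + ½·-8·2² = -72 m; v ends -44 m/s.
x(13) = 10 + Σ Δx = -181.5 m.

-181.5 m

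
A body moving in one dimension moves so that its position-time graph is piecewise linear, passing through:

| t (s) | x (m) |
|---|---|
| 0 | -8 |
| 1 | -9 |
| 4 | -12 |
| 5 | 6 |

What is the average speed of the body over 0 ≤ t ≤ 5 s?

4.4 m/s

Average speed = (total path length)/(elapsed time); on a piecewise-linear x-t graph the path length is Σ|Δx|.
0–1 s: |Δx| = |-9 − -8| = 1 m
1–4 s: |Δx| = |-12 − -9| = 3 m
4–5 s: |Δx| = |6 − -12| = 18 m
Total path = 22 m; average speed = 22/5 = 4.4 m/s.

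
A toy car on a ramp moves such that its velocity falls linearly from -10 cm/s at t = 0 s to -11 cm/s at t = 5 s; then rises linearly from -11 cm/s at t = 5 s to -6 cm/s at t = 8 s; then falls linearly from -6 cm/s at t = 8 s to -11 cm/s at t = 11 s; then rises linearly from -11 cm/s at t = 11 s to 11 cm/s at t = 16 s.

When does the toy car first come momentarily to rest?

t = 13.5 s

v changes sign on 11–16 s (from -11 to 11); the graph is linear there, so v = 0 at t = 11 + (11)·(16 − 11)/(11 − -11) = 13.5 s.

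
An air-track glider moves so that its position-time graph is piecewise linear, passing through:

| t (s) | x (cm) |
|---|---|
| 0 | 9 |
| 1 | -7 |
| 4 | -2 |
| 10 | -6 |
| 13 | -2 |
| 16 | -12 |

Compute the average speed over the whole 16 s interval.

2.4375 cm/s

Average speed = (total path length)/(elapsed time); on a piecewise-linear x-t graph the path length is Σ|Δx|.
0–1 s: |Δx| = |-7 − 9| = 16 cm
1–4 s: |Δx| = |-2 − -7| = 5 cm
4–10 s: |Δx| = |-6 − -2| = 4 cm
10–13 s: |Δx| = |-2 − -6| = 4 cm
13–16 s: |Δx| = |-12 − -2| = 10 cm
Total path = 39 cm; average speed = 39/16 = 2.4375 cm/s.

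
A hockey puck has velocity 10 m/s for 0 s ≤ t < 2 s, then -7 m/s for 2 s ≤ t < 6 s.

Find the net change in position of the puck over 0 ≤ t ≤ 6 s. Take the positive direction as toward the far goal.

Displacement is the signed area under the v-t curve.
0–2 s: 10 × 2 = 20 m
2–6 s: -7 × 4 = -28 m
Net displacement = -8 m

-8 m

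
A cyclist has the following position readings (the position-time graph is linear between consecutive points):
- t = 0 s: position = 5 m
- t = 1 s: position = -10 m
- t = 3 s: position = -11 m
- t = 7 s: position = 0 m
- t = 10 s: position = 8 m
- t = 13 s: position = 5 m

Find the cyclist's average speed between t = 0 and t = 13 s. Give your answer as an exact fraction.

38/13 m/s

Average speed = (total path length)/(elapsed time); on a piecewise-linear x-t graph the path length is Σ|Δx|.
0–1 s: |Δx| = |-10 − 5| = 15 m
1–3 s: |Δx| = |-11 − -10| = 1 m
3–7 s: |Δx| = |0 − -11| = 11 m
7–10 s: |Δx| = |8 − 0| = 8 m
10–13 s: |Δx| = |5 − 8| = 3 m
Total path = 38 m; average speed = 38/13 = 38/13 m/s.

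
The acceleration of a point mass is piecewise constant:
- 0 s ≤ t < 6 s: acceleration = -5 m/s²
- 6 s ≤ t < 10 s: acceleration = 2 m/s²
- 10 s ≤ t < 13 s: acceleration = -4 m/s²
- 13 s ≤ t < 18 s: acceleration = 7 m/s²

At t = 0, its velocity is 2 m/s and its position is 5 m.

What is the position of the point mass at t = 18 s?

-319.5 m

On each constant-a segment, Δv = aΔt and Δx = v₀Δt + ½aΔt²; chain segment to segment.
0–6 s: v starts 2 m/s; Δx = 2·6 + ½·-5·6² = -78 m; v ends -28 m/s.
6–10 s: v starts -28 m/s; Δx = -28·4 + ½·2·4² = -96 m; v ends -20 m/s.
10–13 s: v starts -20 m/s; Δx = -20·3 + ½·-4·3² = -78 m; v ends -32 m/s.
13–18 s: v starts -32 m/s; Δx = -32·5 + ½·7·5² = -72.5 m; v ends 3 m/s.
x(18) = 5 + Σ Δx = -319.5 m.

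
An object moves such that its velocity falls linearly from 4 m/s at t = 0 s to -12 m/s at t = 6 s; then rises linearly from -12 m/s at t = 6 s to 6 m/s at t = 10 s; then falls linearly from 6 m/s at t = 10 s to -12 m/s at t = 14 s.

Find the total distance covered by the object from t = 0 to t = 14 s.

Distance (not displacement) is the total path length: add the absolute areas under v-t.
0–6 s: v = 0 at t = 1.5 s; triangle areas 3 + 27 = 30 m
6–10 s: v = 0 at t = 26/3 s; triangle areas 16 + 4 = 20 m
10–14 s: v = 0 at t = 34/3 s; triangle areas 4 + 16 = 20 m
Total distance = 70 m

70 m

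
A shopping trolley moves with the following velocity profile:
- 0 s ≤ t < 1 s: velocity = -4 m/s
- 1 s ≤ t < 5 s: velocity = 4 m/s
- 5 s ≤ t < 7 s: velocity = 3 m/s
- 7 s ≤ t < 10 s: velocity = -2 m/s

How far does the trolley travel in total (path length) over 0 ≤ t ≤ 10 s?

Distance (not displacement) is the total path length: add the absolute areas under v-t.
0–1 s: |-4| × 1 = 4 m
1–5 s: |4| × 4 = 16 m
5–7 s: |3| × 2 = 6 m
7–10 s: |-2| × 3 = 6 m
Total distance = 32 m

32 m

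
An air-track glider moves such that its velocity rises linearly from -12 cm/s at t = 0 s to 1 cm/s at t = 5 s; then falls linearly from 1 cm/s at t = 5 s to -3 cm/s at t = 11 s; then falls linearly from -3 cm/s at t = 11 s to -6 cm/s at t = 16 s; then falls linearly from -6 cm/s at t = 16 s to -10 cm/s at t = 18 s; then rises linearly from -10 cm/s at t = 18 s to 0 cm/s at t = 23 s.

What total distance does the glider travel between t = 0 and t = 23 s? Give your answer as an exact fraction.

Total distance travelled is ∫|v| dt — sum the magnitudes of each area piece.
0–5 s: v = 0 at t = 60/13 s; triangle areas 360/13 + 5/26 = 725/26 cm
5–11 s: v = 0 at t = 6.5 s; triangle areas 0.75 + 6.75 = 7.5 cm
11–16 s: |½(-3 + -6)(5)| = 22.5 cm
16–18 s: |½(-6 + -10)(2)| = 16 cm
18–23 s: |½(-10 + 0)(5)| = 25 cm
Total distance = 2571/26 cm

2571/26 cm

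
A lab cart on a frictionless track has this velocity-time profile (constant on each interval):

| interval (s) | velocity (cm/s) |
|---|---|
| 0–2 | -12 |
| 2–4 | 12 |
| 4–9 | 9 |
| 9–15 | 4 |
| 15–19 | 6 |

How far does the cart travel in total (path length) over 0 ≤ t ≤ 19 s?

141 cm

Distance (not displacement) is the total path length: add the absolute areas under v-t.
0–2 s: |-12| × 2 = 24 cm
2–4 s: |12| × 2 = 24 cm
4–9 s: |9| × 5 = 45 cm
9–15 s: |4| × 6 = 24 cm
15–19 s: |6| × 4 = 24 cm
Total distance = 141 cm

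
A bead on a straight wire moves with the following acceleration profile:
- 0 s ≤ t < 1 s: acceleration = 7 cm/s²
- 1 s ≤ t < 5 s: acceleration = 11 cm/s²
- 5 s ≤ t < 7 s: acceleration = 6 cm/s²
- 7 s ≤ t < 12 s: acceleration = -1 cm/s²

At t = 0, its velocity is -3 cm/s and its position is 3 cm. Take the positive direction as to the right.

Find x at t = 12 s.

503 cm

On each constant-a segment, Δv = aΔt and Δx = v₀Δt + ½aΔt²; chain segment to segment.
0–1 s: v starts -3 cm/s; Δx = -3·1 + ½·7·1² = 0.5 cm; v ends 4 cm/s.
1–5 s: v starts 4 cm/s; Δx = 4·4 + ½·11·4² = 104 cm; v ends 48 cm/s.
5–7 s: v starts 48 cm/s; Δx = 48·2 + ½·6·2² = 108 cm; v ends 60 cm/s.
7–12 s: v starts 60 cm/s; Δx = 60·5 + ½·-1·5² = 287.5 cm; v ends 55 cm/s.
x(12) = 3 + Σ Δx = 503 cm.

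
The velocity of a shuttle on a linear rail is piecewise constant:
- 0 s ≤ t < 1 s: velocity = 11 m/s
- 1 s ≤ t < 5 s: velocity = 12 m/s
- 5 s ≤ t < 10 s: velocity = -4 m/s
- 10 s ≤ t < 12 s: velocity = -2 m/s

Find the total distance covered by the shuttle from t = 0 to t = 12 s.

83 m

Distance (not displacement) is the total path length: add the absolute areas under v-t.
0–1 s: |11| × 1 = 11 m
1–5 s: |12| × 4 = 48 m
5–10 s: |-4| × 5 = 20 m
10–12 s: |-2| × 2 = 4 m
Total distance = 83 m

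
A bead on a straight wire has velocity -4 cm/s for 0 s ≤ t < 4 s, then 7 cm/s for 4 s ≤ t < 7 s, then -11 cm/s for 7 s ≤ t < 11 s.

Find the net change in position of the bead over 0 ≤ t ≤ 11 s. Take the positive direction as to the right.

-39 cm

Displacement is the signed area under the v-t curve.
0–4 s: -4 × 4 = -16 cm
4–7 s: 7 × 3 = 21 cm
7–11 s: -11 × 4 = -44 cm
Net displacement = -39 cm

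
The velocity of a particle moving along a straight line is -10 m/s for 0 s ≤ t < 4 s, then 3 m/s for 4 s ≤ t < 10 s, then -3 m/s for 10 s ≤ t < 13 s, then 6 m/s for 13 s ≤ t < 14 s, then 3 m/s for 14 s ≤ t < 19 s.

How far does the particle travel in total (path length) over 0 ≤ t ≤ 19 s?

88 m

Distance (not displacement) is the total path length: add the absolute areas under v-t.
0–4 s: |-10| × 4 = 40 m
4–10 s: |3| × 6 = 18 m
10–13 s: |-3| × 3 = 9 m
13–14 s: |6| × 1 = 6 m
14–19 s: |3| × 5 = 15 m
Total distance = 88 m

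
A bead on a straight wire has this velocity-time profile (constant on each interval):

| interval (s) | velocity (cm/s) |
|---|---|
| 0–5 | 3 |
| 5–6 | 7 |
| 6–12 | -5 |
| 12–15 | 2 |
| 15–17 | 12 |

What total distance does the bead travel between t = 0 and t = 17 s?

Distance (not displacement) is the total path length: add the absolute areas under v-t.
0–5 s: |3| × 5 = 15 cm
5–6 s: |7| × 1 = 7 cm
6–12 s: |-5| × 6 = 30 cm
12–15 s: |2| × 3 = 6 cm
15–17 s: |12| × 2 = 24 cm
Total distance = 82 cm

82 cm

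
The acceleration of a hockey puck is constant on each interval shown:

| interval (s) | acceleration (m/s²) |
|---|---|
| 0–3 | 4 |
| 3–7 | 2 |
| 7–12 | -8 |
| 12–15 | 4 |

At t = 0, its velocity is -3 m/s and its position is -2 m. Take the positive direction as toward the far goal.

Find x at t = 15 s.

On each constant-a segment, Δv = aΔt and Δx = v₀Δt + ½aΔt²; chain segment to segment.
0–3 s: v starts -3 m/s; Δx = -3·3 + ½·4·3² = 9 m; v ends 9 m/s.
3–7 s: v starts 9 m/s; Δx = 9·4 + ½·2·4² = 52 m; v ends 17 m/s.
7–12 s: v starts 17 m/s; Δx = 17·5 + ½·-8·5² = -15 m; v ends -23 m/s.
12–15 s: v starts -23 m/s; Δx = -23·3 + ½·4·3² = -51 m; v ends -11 m/s.
x(15) = -2 + Σ Δx = -7 m.

-7 m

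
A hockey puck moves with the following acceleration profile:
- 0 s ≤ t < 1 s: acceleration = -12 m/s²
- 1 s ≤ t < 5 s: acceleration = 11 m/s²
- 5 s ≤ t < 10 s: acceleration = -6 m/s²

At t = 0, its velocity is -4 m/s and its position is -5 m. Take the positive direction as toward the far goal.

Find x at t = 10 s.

74 m

On each constant-a segment, Δv = aΔt and Δx = v₀Δt + ½aΔt²; chain segment to segment.
0–1 s: v starts -4 m/s; Δx = -4·1 + ½·-12·1² = -10 m; v ends -16 m/s.
1–5 s: v starts -16 m/s; Δx = -16·4 + ½·11·4² = 24 m; v ends 28 m/s.
5–10 s: v starts 28 m/s; Δx = 28·5 + ½·-6·5² = 65 m; v ends -2 m/s.
x(10) = -5 + Σ Δx = 74 m.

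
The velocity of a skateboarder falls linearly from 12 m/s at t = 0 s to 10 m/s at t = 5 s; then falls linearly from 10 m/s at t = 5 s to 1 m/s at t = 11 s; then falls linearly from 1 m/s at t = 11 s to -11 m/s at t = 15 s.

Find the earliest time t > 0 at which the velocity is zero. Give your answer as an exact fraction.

t = 34/3 s

v changes sign on 11–15 s (from 1 to -11); the graph is linear there, so v = 0 at t = 11 + (-1)·(15 − 11)/(-11 − 1) = 34/3 s.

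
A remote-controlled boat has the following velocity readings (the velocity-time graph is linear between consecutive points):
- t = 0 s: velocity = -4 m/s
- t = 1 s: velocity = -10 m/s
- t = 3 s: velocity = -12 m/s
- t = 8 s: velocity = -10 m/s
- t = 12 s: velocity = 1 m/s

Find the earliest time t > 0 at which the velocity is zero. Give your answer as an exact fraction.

t = 128/11 s

v changes sign on 8–12 s (from -10 to 1); the graph is linear there, so v = 0 at t = 8 + (10)·(12 − 8)/(1 − -10) = 128/11 s.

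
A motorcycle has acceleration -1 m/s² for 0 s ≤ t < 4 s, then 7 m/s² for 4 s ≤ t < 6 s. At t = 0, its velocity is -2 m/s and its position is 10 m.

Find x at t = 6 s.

-4 m

On each constant-a segment, Δv = aΔt and Δx = v₀Δt + ½aΔt²; chain segment to segment.
0–4 s: v starts -2 m/s; Δx = -2·4 + ½·-1·4² = -16 m; v ends -6 m/s.
4–6 s: v starts -6 m/s; Δx = -6·2 + ½·7·2² = 2 m; v ends 8 m/s.
x(6) = 10 + Σ Δx = -4 m.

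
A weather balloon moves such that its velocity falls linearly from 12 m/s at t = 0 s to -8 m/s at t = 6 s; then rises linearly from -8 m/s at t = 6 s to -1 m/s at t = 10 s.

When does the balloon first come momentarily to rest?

t = 3.6 s

v changes sign on 0–6 s (from 12 to -8); the graph is linear there, so v = 0 at t = 0 + (-12)·(6 − 0)/(-8 − 12) = 3.6 s.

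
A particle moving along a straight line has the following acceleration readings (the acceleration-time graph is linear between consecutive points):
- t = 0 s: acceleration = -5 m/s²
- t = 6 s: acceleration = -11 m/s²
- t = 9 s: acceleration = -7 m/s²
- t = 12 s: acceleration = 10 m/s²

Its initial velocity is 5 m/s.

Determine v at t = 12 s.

Δv equals the area under the a-t graph; then v = v₀ + Δv.
0–6 s: ½(-5 + -11)(6) = -48 m/s
6–9 s: ½(-11 + -7)(3) = -27 m/s
9–12 s: ½(-7 + 10)(3) = 4.5 m/s
Δv = -70.5 m/s, so v(12) = 5 + (-70.5) = -65.5 m/s.

-65.5 m/s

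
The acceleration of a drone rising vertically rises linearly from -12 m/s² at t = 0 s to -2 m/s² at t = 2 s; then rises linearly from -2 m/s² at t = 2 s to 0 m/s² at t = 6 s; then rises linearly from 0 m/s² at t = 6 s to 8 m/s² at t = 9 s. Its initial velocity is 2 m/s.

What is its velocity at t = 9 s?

-4 m/s

Δv equals the area under the a-t graph; then v = v₀ + Δv.
0–2 s: ½(-12 + -2)(2) = -14 m/s
2–6 s: ½(-2 + 0)(4) = -4 m/s
6–9 s: ½(0 + 8)(3) = 12 m/s
Δv = -6 m/s, so v(9) = 2 + (-6) = -4 m/s.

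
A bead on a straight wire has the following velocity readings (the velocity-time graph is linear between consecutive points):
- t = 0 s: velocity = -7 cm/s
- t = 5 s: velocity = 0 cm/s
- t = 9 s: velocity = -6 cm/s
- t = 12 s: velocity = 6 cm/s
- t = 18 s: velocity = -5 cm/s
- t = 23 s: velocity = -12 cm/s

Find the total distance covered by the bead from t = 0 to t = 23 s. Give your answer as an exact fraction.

Total distance travelled is ∫|v| dt — sum the magnitudes of each area piece.
0–5 s: |½(-7 + 0)(5)| = 17.5 cm
5–9 s: |½(0 + -6)(4)| = 12 cm
9–12 s: v = 0 at t = 10.5 s; triangle areas 4.5 + 4.5 = 9 cm
12–18 s: v = 0 at t = 168/11 s; triangle areas 108/11 + 75/11 = 183/11 cm
18–23 s: |½(-5 + -12)(5)| = 42.5 cm
Total distance = 1074/11 cm

1074/11 cm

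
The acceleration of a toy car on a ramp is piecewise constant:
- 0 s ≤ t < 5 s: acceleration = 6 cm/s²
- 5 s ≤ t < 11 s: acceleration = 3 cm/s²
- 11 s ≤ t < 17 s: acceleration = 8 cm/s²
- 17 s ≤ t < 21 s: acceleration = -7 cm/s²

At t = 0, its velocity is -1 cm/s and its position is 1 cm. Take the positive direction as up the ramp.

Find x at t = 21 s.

On each constant-a segment, Δv = aΔt and Δx = v₀Δt + ½aΔt²; chain segment to segment.
0–5 s: v starts -1 cm/s; Δx = -1·5 + ½·6·5² = 70 cm; v ends 29 cm/s.
5–11 s: v starts 29 cm/s; Δx = 29·6 + ½·3·6² = 228 cm; v ends 47 cm/s.
11–17 s: v starts 47 cm/s; Δx = 47·6 + ½·8·6² = 426 cm; v ends 95 cm/s.
17–21 s: v starts 95 cm/s; Δx = 95·4 + ½·-7·4² = 324 cm; v ends 67 cm/s.
x(21) = 1 + Σ Δx = 1049 cm.

1049 cm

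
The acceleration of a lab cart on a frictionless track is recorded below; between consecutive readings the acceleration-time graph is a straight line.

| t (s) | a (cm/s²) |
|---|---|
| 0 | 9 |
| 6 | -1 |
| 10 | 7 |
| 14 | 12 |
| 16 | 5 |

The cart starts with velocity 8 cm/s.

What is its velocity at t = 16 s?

99 cm/s

Δv equals the area under the a-t graph; then v = v₀ + Δv.
0–6 s: ½(9 + -1)(6) = 24 cm/s
6–10 s: ½(-1 + 7)(4) = 12 cm/s
10–14 s: ½(7 + 12)(4) = 38 cm/s
14–16 s: ½(12 + 5)(2) = 17 cm/s
Δv = 91 cm/s, so v(16) = 8 + (91) = 99 cm/s.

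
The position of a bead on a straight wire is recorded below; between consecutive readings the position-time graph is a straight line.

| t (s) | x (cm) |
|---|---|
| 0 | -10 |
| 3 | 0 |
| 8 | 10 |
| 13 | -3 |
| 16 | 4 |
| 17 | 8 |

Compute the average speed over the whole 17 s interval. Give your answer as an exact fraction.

44/17 cm/s

Average speed = (total path length)/(elapsed time); on a piecewise-linear x-t graph the path length is Σ|Δx|.
0–3 s: |Δx| = |0 − -10| = 10 cm
3–8 s: |Δx| = |10 − 0| = 10 cm
8–13 s: |Δx| = |-3 − 10| = 13 cm
13–16 s: |Δx| = |4 − -3| = 7 cm
16–17 s: |Δx| = |8 − 4| = 4 cm
Total path = 44 cm; average speed = 44/17 = 44/17 cm/s.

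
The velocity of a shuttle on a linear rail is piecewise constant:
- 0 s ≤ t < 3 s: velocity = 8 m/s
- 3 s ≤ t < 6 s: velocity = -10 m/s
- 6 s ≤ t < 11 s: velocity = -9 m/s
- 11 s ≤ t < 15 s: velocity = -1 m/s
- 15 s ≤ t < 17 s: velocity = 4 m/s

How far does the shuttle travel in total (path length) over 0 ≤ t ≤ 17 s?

Distance (not displacement) is the total path length: add the absolute areas under v-t.
0–3 s: |8| × 3 = 24 m
3–6 s: |-10| × 3 = 30 m
6–11 s: |-9| × 5 = 45 m
11–15 s: |-1| × 4 = 4 m
15–17 s: |4| × 2 = 8 m
Total distance = 111 m

111 m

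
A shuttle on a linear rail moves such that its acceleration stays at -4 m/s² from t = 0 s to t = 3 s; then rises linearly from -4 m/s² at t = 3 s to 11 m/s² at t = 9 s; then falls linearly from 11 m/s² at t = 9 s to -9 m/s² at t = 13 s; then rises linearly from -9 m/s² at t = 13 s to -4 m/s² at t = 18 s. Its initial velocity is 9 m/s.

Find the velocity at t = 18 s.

-10.5 m/s

Δv equals the area under the a-t graph; then v = v₀ + Δv.
0–3 s: -4 × 3 = -12 m/s
3–9 s: ½(-4 + 11)(6) = 21 m/s
9–13 s: ½(11 + -9)(4) = 4 m/s
13–18 s: ½(-9 + -4)(5) = -32.5 m/s
Δv = -19.5 m/s, so v(18) = 9 + (-19.5) = -10.5 m/s.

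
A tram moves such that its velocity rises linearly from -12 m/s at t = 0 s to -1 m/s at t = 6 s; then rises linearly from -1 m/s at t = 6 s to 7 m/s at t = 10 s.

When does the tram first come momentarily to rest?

v changes sign on 6–10 s (from -1 to 7); the graph is linear there, so v = 0 at t = 6 + (1)·(10 − 6)/(7 − -1) = 6.5 s.

t = 6.5 s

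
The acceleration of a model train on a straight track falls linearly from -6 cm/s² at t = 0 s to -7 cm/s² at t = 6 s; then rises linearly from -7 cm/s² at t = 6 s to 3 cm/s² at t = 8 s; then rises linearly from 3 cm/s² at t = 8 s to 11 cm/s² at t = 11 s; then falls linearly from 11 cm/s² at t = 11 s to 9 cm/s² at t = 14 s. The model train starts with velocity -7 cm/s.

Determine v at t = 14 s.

1 cm/s

Δv equals the area under the a-t graph; then v = v₀ + Δv.
0–6 s: ½(-6 + -7)(6) = -39 cm/s
6–8 s: ½(-7 + 3)(2) = -4 cm/s
8–11 s: ½(3 + 11)(3) = 21 cm/s
11–14 s: ½(11 + 9)(3) = 30 cm/s
Δv = 8 cm/s, so v(14) = -7 + (8) = 1 cm/s.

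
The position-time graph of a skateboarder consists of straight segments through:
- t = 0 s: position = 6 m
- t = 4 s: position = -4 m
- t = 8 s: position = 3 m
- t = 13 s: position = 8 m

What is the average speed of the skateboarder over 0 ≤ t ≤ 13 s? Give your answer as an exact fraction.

Average speed = (total path length)/(elapsed time); on a piecewise-linear x-t graph the path length is Σ|Δx|.
0–4 s: |Δx| = |-4 − 6| = 10 m
4–8 s: |Δx| = |3 − -4| = 7 m
8–13 s: |Δx| = |8 − 3| = 5 m
Total path = 22 m; average speed = 22/13 = 22/13 m/s.

22/13 m/s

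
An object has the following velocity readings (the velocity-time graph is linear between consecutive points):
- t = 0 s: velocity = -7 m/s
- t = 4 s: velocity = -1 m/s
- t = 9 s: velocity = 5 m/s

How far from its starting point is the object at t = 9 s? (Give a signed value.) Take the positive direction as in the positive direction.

-6 m

Displacement is the signed area under the v-t curve.
0–4 s: ½(-7 + -1)(4) = -16 m
4–9 s: ½(-1 + 5)(5) = 10 m
Net displacement = -6 m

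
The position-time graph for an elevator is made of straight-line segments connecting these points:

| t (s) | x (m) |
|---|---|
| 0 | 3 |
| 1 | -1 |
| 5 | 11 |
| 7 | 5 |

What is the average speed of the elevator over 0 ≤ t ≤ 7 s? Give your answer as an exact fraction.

22/7 m/s

Average speed = (total path length)/(elapsed time); on a piecewise-linear x-t graph the path length is Σ|Δx|.
0–1 s: |Δx| = |-1 − 3| = 4 m
1–5 s: |Δx| = |11 − -1| = 12 m
5–7 s: |Δx| = |5 − 11| = 6 m
Total path = 22 m; average speed = 22/7 = 22/7 m/s.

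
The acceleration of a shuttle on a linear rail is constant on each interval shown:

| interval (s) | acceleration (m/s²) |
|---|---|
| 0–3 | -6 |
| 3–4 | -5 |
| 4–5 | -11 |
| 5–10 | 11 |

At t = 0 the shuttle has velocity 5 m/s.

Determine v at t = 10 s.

26 m/s

Δv equals the area under the a-t graph; then v = v₀ + Δv.
0–3 s: -6 × 3 = -18 m/s
3–4 s: -5 × 1 = -5 m/s
4–5 s: -11 × 1 = -11 m/s
5–10 s: 11 × 5 = 55 m/s
Δv = 21 m/s, so v(10) = 5 + (21) = 26 m/s.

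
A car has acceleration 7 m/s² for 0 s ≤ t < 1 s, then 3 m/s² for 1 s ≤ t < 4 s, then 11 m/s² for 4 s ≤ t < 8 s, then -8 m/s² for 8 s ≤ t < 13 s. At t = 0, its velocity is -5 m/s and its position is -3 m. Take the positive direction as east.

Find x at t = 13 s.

322 m

On each constant-a segment, Δv = aΔt and Δx = v₀Δt + ½aΔt²; chain segment to segment.
0–1 s: v starts -5 m/s; Δx = -5·1 + ½·7·1² = -1.5 m; v ends 2 m/s.
1–4 s: v starts 2 m/s; Δx = 2·3 + ½·3·3² = 19.5 m; v ends 11 m/s.
4–8 s: v starts 11 m/s; Δx = 11·4 + ½·11·4² = 132 m; v ends 55 m/s.
8–13 s: v starts 55 m/s; Δx = 55·5 + ½·-8·5² = 175 m; v ends 15 m/s.
x(13) = -3 + Σ Δx = 322 m.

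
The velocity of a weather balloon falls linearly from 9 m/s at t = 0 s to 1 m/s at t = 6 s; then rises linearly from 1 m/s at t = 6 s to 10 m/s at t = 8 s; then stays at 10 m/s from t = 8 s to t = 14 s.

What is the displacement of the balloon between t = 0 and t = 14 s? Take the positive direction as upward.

Net displacement equals the area under the velocity-time graph (areas below the axis count negative).
0–6 s: ½(9 + 1)(6) = 30 m
6–8 s: ½(1 + 10)(2) = 11 m
8–14 s: 10 × 6 = 60 m
Net displacement = 101 m

101 m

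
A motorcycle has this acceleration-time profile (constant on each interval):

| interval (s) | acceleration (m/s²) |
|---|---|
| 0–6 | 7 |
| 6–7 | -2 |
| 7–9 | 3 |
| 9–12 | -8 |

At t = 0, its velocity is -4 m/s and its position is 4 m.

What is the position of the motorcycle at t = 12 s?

On each constant-a segment, Δv = aΔt and Δx = v₀Δt + ½aΔt²; chain segment to segment.
0–6 s: v starts -4 m/s; Δx = -4·6 + ½·7·6² = 102 m; v ends 38 m/s.
6–7 s: v starts 38 m/s; Δx = 38·1 + ½·-2·1² = 37 m; v ends 36 m/s.
7–9 s: v starts 36 m/s; Δx = 36·2 + ½·3·2² = 78 m; v ends 42 m/s.
9–12 s: v starts 42 m/s; Δx = 42·3 + ½·-8·3² = 90 m; v ends 18 m/s.
x(12) = 4 + Σ Δx = 311 m.

311 m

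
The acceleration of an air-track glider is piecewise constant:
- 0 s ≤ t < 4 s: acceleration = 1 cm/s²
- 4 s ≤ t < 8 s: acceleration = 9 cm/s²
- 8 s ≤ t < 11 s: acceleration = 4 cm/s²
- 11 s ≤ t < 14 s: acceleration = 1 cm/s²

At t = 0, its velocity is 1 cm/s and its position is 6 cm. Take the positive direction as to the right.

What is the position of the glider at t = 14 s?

On each constant-a segment, Δv = aΔt and Δx = v₀Δt + ½aΔt²; chain segment to segment.
0–4 s: v starts 1 cm/s; Δx = 1·4 + ½·1·4² = 12 cm; v ends 5 cm/s.
4–8 s: v starts 5 cm/s; Δx = 5·4 + ½·9·4² = 92 cm; v ends 41 cm/s.
8–11 s: v starts 41 cm/s; Δx = 41·3 + ½·4·3² = 141 cm; v ends 53 cm/s.
11–14 s: v starts 53 cm/s; Δx = 53·3 + ½·1·3² = 163.5 cm; v ends 56 cm/s.
x(14) = 6 + Σ Δx = 414.5 cm.

414.5 cm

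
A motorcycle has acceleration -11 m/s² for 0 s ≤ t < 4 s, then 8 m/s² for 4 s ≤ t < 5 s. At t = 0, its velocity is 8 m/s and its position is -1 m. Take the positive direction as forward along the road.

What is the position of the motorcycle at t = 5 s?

-89 m

On each constant-a segment, Δv = aΔt and Δx = v₀Δt + ½aΔt²; chain segment to segment.
0–4 s: v starts 8 m/s; Δx = 8·4 + ½·-11·4² = -56 m; v ends -36 m/s.
4–5 s: v starts -36 m/s; Δx = -36·1 + ½·8·1² = -32 m; v ends -28 m/s.
x(5) = -1 + Σ Δx = -89 m.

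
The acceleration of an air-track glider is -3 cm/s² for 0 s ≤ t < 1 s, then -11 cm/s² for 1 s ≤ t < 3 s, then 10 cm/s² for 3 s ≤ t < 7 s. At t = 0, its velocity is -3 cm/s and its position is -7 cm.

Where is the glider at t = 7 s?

-77.5 cm

On each constant-a segment, Δv = aΔt and Δx = v₀Δt + ½aΔt²; chain segment to segment.
0–1 s: v starts -3 cm/s; Δx = -3·1 + ½·-3·1² = -4.5 cm; v ends -6 cm/s.
1–3 s: v starts -6 cm/s; Δx = -6·2 + ½·-11·2² = -34 cm; v ends -28 cm/s.
3–7 s: v starts -28 cm/s; Δx = -28·4 + ½·10·4² = -32 cm; v ends 12 cm/s.
x(7) = -7 + Σ Δx = -77.5 cm.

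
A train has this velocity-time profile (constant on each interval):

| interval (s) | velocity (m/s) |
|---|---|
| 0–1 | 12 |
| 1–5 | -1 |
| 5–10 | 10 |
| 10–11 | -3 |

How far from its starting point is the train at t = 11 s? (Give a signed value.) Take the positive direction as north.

Net displacement equals the area under the velocity-time graph (areas below the axis count negative).
0–1 s: 12 × 1 = 12 m
1–5 s: -1 × 4 = -4 m
5–10 s: 10 × 5 = 50 m
10–11 s: -3 × 1 = -3 m
Net displacement = 55 m

55 m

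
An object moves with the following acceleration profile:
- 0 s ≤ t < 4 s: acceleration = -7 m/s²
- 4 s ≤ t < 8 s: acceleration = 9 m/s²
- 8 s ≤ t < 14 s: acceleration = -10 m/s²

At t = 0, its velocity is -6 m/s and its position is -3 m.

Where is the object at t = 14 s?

-315 m

On each constant-a segment, Δv = aΔt and Δx = v₀Δt + ½aΔt²; chain segment to segment.
0–4 s: v starts -6 m/s; Δx = -6·4 + ½·-7·4² = -80 m; v ends -34 m/s.
4–8 s: v starts -34 m/s; Δx = -34·4 + ½·9·4² = -64 m; v ends 2 m/s.
8–14 s: v starts 2 m/s; Δx = 2·6 + ½·-10·6² = -168 m; v ends -58 m/s.
x(14) = -3 + Σ Δx = -315 m.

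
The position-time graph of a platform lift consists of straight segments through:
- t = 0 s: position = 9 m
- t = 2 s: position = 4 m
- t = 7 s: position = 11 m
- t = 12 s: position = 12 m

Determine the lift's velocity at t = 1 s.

-2.5 m/s

Velocity is the slope of the x-t graph on 0–2 s: (4 − 9)/(2 − 0) = -2.5 m/s.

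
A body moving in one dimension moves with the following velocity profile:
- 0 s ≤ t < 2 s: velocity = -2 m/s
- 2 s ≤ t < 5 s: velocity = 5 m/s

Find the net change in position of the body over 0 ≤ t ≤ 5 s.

11 m

Net displacement equals the area under the velocity-time graph (areas below the axis count negative).
0–2 s: -2 × 2 = -4 m
2–5 s: 5 × 3 = 15 m
Net displacement = 11 m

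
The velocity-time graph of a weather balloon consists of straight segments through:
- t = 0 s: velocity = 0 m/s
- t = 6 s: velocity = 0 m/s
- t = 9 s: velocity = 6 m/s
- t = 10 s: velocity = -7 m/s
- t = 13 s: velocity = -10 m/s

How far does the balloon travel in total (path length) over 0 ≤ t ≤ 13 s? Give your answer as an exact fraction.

Distance (not displacement) is the total path length: add the absolute areas under v-t.
0–6 s: |0| × 6 = 0 m
6–9 s: |½(0 + 6)(3)| = 9 m
9–10 s: v = 0 at t = 123/13 s; triangle areas 18/13 + 49/26 = 85/26 m
10–13 s: |½(-7 + -10)(3)| = 25.5 m
Total distance = 491/13 m

491/13 m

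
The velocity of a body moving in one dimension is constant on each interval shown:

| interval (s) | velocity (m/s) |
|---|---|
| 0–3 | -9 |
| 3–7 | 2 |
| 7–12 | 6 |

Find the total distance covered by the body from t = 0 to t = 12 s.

Distance (not displacement) is the total path length: add the absolute areas under v-t.
0–3 s: |-9| × 3 = 27 m
3–7 s: |2| × 4 = 8 m
7–12 s: |6| × 5 = 30 m
Total distance = 65 m

65 m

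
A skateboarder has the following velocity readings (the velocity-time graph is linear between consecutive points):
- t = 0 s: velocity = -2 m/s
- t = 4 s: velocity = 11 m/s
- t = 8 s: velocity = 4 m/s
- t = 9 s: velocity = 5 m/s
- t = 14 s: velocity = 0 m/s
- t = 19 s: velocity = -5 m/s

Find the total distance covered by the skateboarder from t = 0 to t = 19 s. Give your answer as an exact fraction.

2047/26 m

Distance (not displacement) is the total path length: add the absolute areas under v-t.
0–4 s: v = 0 at t = 8/13 s; triangle areas 8/13 + 242/13 = 250/13 m
4–8 s: |½(11 + 4)(4)| = 30 m
8–9 s: |½(4 + 5)(1)| = 4.5 m
9–14 s: |½(5 + 0)(5)| = 12.5 m
14–19 s: |½(0 + -5)(5)| = 12.5 m
Total distance = 2047/26 m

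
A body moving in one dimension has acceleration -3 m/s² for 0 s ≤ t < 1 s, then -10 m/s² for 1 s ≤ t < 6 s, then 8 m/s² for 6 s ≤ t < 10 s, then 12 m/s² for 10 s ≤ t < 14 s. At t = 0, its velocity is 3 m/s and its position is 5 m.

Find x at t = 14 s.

-230.5 m

On each constant-a segment, Δv = aΔt and Δx = v₀Δt + ½aΔt²; chain segment to segment.
0–1 s: v starts 3 m/s; Δx = 3·1 + ½·-3·1² = 1.5 m; v ends 0 m/s.
1–6 s: v starts 0 m/s; Δx = 0·5 + ½·-10·5² = -125 m; v ends -50 m/s.
6–10 s: v starts -50 m/s; Δx = -50·4 + ½·8·4² = -136 m; v ends -18 m/s.
10–14 s: v starts -18 m/s; Δx = -18·4 + ½·12·4² = 24 m; v ends 30 m/s.
x(14) = 5 + Σ Δx = -230.5 m.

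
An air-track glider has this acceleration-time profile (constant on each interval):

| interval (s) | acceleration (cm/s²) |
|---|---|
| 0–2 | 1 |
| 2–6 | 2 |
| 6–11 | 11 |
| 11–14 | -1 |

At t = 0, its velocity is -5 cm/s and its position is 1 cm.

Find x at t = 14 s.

335 cm

On each constant-a segment, Δv = aΔt and Δx = v₀Δt + ½aΔt²; chain segment to segment.
0–2 s: v starts -5 cm/s; Δx = -5·2 + ½·1·2² = -8 cm; v ends -3 cm/s.
2–6 s: v starts -3 cm/s; Δx = -3·4 + ½·2·4² = 4 cm; v ends 5 cm/s.
6–11 s: v starts 5 cm/s; Δx = 5·5 + ½·11·5² = 162.5 cm; v ends 60 cm/s.
11–14 s: v starts 60 cm/s; Δx = 60·3 + ½·-1·3² = 175.5 cm; v ends 57 cm/s.
x(14) = 1 + Σ Δx = 335 cm.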